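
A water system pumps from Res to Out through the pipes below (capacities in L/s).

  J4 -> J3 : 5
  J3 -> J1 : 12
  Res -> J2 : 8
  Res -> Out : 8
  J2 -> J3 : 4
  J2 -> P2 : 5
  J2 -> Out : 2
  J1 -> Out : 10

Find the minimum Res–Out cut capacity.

Augment Res→Out: bottleneck 8, flow now 8.
Augment Res→J2→Out: bottleneck 2, flow now 10.
Augment Res→J2→J3→J1→Out: bottleneck 4, flow now 14.
No augmenting path remains; maximum flow = 14.
By max-flow min-cut, the minimum cut capacity equals the max flow.
In the residual graph, reachable from Res: {Res, J2, P2}.
Min-cut edges: Res→Out (8), J2→J3 (4), J2→Out (2); capacity 8 + 4 + 2 = 14.

14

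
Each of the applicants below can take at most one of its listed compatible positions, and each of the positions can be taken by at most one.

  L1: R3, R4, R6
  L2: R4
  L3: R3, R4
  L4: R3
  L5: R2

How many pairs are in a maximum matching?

4

Unit-capacity flow: source→left, listed edges, right→sink; max matching = max flow.
Augmenting path L1→R3 (+1); matched 1.
Augmenting path L2→R4 (+1); matched 2.
Augmenting path L5→R2 (+1); matched 3.
Augmenting path L3→R3→L1→R6 (+1); matched 4.
No augmenting path remains; maximum matching = 4.
König certificate: {L1, L5, R3, R4} is a vertex cover of size 4 (every listed pair touches it), so no matching can be larger.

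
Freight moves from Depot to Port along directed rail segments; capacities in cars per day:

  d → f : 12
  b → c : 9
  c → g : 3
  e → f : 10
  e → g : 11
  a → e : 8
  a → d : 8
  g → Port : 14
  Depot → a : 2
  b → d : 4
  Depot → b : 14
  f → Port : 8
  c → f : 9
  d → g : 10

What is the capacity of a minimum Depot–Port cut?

Augment Depot→a→d→f→Port: bottleneck 2, flow now 2.
Augment Depot→b→c→f→Port: bottleneck 6, flow now 8.
Augment Depot→b→c→g→Port: bottleneck 3, flow now 11.
Augment Depot→b→d→g→Port: bottleneck 4, flow now 15.
No augmenting path remains; maximum flow = 15.
By max-flow min-cut, the minimum cut capacity equals the max flow.
In the residual graph, reachable from Depot: {Depot, b}.
Min-cut edges: Depot→a (2), b→c (9), b→d (4); capacity 2 + 9 + 4 = 15.

15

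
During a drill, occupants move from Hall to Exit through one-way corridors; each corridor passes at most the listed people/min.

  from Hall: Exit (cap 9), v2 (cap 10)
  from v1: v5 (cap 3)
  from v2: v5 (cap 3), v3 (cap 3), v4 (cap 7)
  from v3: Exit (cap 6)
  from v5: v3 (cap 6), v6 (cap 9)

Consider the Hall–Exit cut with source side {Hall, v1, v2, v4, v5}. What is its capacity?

27

Edges leaving {Hall, v1, v2, v4, v5}: Hall→Exit (9), v2→v3 (3), v5→v3 (6), v5→v6 (9).
Cut capacity = 9 + 3 + 6 + 9 = 27.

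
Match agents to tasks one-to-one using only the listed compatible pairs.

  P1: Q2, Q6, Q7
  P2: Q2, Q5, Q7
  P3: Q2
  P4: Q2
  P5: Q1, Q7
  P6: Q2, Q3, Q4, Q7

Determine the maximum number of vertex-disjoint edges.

5

Unit-capacity flow: source→left, listed edges, right→sink; max matching = max flow.
Augmenting path P1→Q2 (+1); matched 1.
Augmenting path P2→Q5 (+1); matched 2.
Augmenting path P5→Q1 (+1); matched 3.
Augmenting path P6→Q3 (+1); matched 4.
Augmenting path P3→Q2→P1→Q6 (+1); matched 5.
No augmenting path remains; maximum matching = 5.
König certificate: {P1, P2, P5, P6, Q2} is a vertex cover of size 5 (every listed pair touches it), so no matching can be larger.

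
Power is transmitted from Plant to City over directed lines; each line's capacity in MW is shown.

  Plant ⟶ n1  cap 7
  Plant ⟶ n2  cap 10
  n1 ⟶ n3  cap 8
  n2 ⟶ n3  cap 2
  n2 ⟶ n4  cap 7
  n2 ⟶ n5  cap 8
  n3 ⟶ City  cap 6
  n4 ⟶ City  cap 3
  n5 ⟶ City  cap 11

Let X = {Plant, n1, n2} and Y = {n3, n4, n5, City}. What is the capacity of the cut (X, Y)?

25

Edges leaving {Plant, n1, n2}: n1→n3 (8), n2→n3 (2), n2→n4 (7), n2→n5 (8).
Cut capacity = 8 + 2 + 7 + 8 = 25.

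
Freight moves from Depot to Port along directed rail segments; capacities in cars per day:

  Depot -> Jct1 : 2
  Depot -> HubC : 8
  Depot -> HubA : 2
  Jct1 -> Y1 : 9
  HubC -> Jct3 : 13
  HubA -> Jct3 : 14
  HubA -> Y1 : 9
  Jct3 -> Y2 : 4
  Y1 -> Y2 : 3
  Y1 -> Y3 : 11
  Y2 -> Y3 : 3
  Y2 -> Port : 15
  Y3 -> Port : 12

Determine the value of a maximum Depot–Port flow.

Augment Depot→Jct1→Y1→Y2→Port: bottleneck 2, flow now 2.
Augment Depot→HubC→Jct3→Y2→Port: bottleneck 4, flow now 6.
Augment Depot→HubA→Y1→Y2→Port: bottleneck 1, flow now 7.
Augment Depot→HubA→Y1→Y3→Port: bottleneck 1, flow now 8.
No augmenting path remains; maximum flow = 8.
In the residual graph, reachable from Depot: {Depot, HubC, Jct3}.
Min-cut edges: Depot→Jct1 (2), Depot→HubA (2), Jct3→Y2 (4); capacity 2 + 2 + 4 = 8.
This cut is saturated, so no flow can exceed 8.

8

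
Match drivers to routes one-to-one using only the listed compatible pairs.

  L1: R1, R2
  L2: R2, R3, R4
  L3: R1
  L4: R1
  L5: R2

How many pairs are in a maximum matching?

3

Unit-capacity flow: source→left, listed edges, right→sink; max matching = max flow.
Augmenting path L1→R1 (+1); matched 1.
Augmenting path L2→R2 (+1); matched 2.
Augmenting path L5→R2→L2→R3 (+1); matched 3.
No augmenting path remains; maximum matching = 3.
König certificate: {L2, R1, R2} is a vertex cover of size 3 (every listed pair touches it), so no matching can be larger.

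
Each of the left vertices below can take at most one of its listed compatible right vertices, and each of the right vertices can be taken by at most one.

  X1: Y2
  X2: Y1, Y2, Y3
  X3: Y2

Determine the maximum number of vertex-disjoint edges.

Unit-capacity flow: source→left, listed edges, right→sink; max matching = max flow.
Augmenting path X1→Y2 (+1); matched 1.
Augmenting path X2→Y1 (+1); matched 2.
No augmenting path remains; maximum matching = 2.
König certificate: {X2, Y2} is a vertex cover of size 2 (every listed pair touches it), so no matching can be larger.

2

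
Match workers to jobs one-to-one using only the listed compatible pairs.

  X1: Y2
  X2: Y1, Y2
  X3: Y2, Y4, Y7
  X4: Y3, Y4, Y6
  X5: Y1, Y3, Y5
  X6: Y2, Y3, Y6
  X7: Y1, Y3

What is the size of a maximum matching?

Unit-capacity flow: source→left, listed edges, right→sink; max matching = max flow.
Augmenting path X1→Y2 (+1); matched 1.
Augmenting path X2→Y1 (+1); matched 2.
Augmenting path X3→Y4 (+1); matched 3.
Augmenting path X4→Y3 (+1); matched 4.
Augmenting path X5→Y5 (+1); matched 5.
Augmenting path X6→Y6 (+1); matched 6.
Augmenting path X7→Y3→X4→Y4→X3→Y7 (+1); matched 7.
No augmenting path remains; maximum matching = 7.
König certificate: {X1, X2, X3, X4, X5, X6, X7} is a vertex cover of size 7 (every listed pair touches it), so no matching can be larger.

7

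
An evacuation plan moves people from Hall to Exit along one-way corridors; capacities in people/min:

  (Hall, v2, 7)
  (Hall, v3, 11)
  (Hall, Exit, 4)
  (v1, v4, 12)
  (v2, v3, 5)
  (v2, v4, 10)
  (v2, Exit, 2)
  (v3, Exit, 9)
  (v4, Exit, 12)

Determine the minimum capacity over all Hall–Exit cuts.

20

Augment Hall→Exit: bottleneck 4, flow now 4.
Augment Hall→v2→Exit: bottleneck 2, flow now 6.
Augment Hall→v3→Exit: bottleneck 9, flow now 15.
Augment Hall→v2→v4→Exit: bottleneck 5, flow now 20.
No augmenting path remains; maximum flow = 20.
By max-flow min-cut, the minimum cut capacity equals the max flow.
In the residual graph, reachable from Hall: {Hall, v3}.
Min-cut edges: Hall→v2 (7), Hall→Exit (4), v3→Exit (9); capacity 7 + 4 + 9 = 20.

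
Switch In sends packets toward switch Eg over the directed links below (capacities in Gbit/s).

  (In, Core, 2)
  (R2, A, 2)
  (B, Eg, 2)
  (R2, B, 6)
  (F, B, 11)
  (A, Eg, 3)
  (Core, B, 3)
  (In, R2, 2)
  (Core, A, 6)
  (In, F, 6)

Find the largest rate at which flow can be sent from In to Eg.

5

Augment In→R2→B→Eg: bottleneck 2, flow now 2.
Augment In→Core→A→Eg: bottleneck 2, flow now 4.
Augment In→F→B→R2→A→Eg: bottleneck 1, flow now 5. (uses reverse residual edge)
No augmenting path remains; maximum flow = 5.
In the residual graph, reachable from In: {In, R2, F, Core, B, A}.
Min-cut edges: B→Eg (2), A→Eg (3); capacity 2 + 3 = 5.
This cut is saturated, so no flow can exceed 5.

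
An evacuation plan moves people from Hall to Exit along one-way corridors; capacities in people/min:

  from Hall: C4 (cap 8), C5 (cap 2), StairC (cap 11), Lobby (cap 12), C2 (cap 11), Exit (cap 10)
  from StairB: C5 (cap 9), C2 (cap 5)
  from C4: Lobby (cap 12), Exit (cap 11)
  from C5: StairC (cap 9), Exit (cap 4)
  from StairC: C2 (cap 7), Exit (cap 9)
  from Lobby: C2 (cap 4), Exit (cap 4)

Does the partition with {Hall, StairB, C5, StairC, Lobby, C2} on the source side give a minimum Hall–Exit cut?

No — its capacity is 35, but the minimum cut has capacity 33.

Given cut capacity: 8 + 10 + 4 + 9 + 4 = 35.
Augment Hall→Exit: bottleneck 10, flow now 10.
Augment Hall→C4→Exit: bottleneck 8, flow now 18.
Augment Hall→C5→Exit: bottleneck 2, flow now 20.
Augment Hall→StairC→Exit: bottleneck 9, flow now 29.
Augment Hall→Lobby→Exit: bottleneck 4, flow now 33.
No augmenting path remains; maximum flow = 33.
In the residual graph, reachable from Hall: {Hall, StairC, Lobby, C2}.
Min-cut edges: Hall→C4 (8), Hall→C5 (2), Hall→Exit (10), StairC→Exit (9), Lobby→Exit (4); capacity 8 + 2 + 10 + 9 + 4 = 33.
Cut capacity 35 exceeds the max flow 33, so it is not minimum.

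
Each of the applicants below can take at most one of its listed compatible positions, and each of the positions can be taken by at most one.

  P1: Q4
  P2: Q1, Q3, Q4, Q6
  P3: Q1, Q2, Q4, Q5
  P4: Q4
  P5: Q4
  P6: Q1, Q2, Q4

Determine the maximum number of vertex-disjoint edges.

4

Unit-capacity flow: source→left, listed edges, right→sink; max matching = max flow.
Augmenting path P1→Q4 (+1); matched 1.
Augmenting path P2→Q1 (+1); matched 2.
Augmenting path P3→Q2 (+1); matched 3.
Augmenting path P6→Q1→P2→Q3 (+1); matched 4.
No augmenting path remains; maximum matching = 4.
König certificate: {P2, P3, P6, Q4} is a vertex cover of size 4 (every listed pair touches it), so no matching can be larger.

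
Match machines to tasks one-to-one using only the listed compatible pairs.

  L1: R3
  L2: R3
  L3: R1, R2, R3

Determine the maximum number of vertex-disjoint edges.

2

Unit-capacity flow: source→left, listed edges, right→sink; max matching = max flow.
Augmenting path L1→R3 (+1); matched 1.
Augmenting path L3→R1 (+1); matched 2.
No augmenting path remains; maximum matching = 2.
König certificate: {L3, R3} is a vertex cover of size 2 (every listed pair touches it), so no matching can be larger.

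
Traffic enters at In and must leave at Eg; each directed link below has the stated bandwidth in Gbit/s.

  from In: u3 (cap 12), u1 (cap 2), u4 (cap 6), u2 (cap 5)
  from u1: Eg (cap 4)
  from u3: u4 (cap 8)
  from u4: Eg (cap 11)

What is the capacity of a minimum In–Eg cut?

13

Augment In→u1→Eg: bottleneck 2, flow now 2.
Augment In→u4→Eg: bottleneck 6, flow now 8.
Augment In→u3→u4→Eg: bottleneck 5, flow now 13.
No augmenting path remains; maximum flow = 13.
By max-flow min-cut, the minimum cut capacity equals the max flow.
In the residual graph, reachable from In: {In, u2, u3, u4}.
Min-cut edges: In→u1 (2), u4→Eg (11); capacity 2 + 11 = 13.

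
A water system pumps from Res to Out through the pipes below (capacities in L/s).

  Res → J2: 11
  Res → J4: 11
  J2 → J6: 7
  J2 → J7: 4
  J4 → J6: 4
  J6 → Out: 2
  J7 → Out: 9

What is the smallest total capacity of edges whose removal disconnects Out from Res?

6

Augment Res→J2→J6→Out: bottleneck 2, flow now 2.
Augment Res→J2→J7→Out: bottleneck 4, flow now 6.
No augmenting path remains; maximum flow = 6.
By max-flow min-cut, the minimum cut capacity equals the max flow.
In the residual graph, reachable from Res: {Res, J2, J4, J6}.
Min-cut edges: J2→J7 (4), J6→Out (2); capacity 4 + 2 = 6.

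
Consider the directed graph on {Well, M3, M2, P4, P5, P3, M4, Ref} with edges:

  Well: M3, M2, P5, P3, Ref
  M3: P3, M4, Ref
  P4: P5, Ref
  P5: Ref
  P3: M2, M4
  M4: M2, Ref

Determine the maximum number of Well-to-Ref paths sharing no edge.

Assign every edge capacity 1; by Menger, the answer equals the max flow.
Path Well→Ref (+1); total 1.
Path Well→M3→Ref (+1); total 2.
Path Well→P5→Ref (+1); total 3.
Path Well→P3→M4→Ref (+1); total 4.
No residual Well→Ref path; max flow = 4.
Certifying cut of size 4: {Well→M3, Well→P3, Well→P5, Well→Ref}.

4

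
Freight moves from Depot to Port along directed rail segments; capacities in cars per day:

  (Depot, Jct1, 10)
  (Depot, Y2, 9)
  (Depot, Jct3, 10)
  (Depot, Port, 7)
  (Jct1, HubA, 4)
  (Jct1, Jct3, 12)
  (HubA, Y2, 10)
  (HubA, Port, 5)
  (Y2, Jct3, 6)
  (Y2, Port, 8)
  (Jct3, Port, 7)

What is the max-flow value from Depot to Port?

Augment Depot→Port: bottleneck 7, flow now 7.
Augment Depot→Y2→Port: bottleneck 8, flow now 15.
Augment Depot→Jct3→Port: bottleneck 7, flow now 22.
Augment Depot→Jct1→HubA→Port: bottleneck 4, flow now 26.
No augmenting path remains; maximum flow = 26.
In the residual graph, reachable from Depot: {Depot, Jct1, Y2, Jct3}.
Min-cut edges: Depot→Port (7), Jct1→HubA (4), Y2→Port (8), Jct3→Port (7); capacity 7 + 4 + 8 + 7 = 26.
This cut is saturated, so no flow can exceed 26.

26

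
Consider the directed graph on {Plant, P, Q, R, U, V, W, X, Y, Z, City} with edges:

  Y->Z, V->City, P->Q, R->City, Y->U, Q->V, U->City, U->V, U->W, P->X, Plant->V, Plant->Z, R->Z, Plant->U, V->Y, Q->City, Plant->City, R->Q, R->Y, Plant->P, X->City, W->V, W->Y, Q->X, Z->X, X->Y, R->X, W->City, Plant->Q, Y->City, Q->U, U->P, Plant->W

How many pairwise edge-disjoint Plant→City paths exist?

7

Assign every edge capacity 1; by Menger, the answer equals the max flow.
Path Plant→City (+1); total 1.
Path Plant→Q→City (+1); total 2.
Path Plant→U→City (+1); total 3.
Path Plant→V→City (+1); total 4.
Path Plant→W→City (+1); total 5.
Path Plant→P→X→City (+1); total 6.
Path Plant→Z→X→Y→City (+1); total 7.
No residual Plant→City path; max flow = 7.
Certifying cut of size 7: {Plant→City, Plant→P, Plant→Q, Plant→U, Plant→V, Plant→W, Plant→Z}.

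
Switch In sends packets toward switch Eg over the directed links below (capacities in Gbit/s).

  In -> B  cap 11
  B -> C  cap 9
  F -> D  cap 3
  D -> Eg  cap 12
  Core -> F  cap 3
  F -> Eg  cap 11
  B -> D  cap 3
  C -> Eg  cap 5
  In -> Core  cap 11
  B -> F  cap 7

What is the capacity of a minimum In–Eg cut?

14

Augment In→B→D→Eg: bottleneck 3, flow now 3.
Augment In→B→C→Eg: bottleneck 5, flow now 8.
Augment In→B→F→Eg: bottleneck 3, flow now 11.
Augment In→Core→F→Eg: bottleneck 3, flow now 14.
No augmenting path remains; maximum flow = 14.
By max-flow min-cut, the minimum cut capacity equals the max flow.
In the residual graph, reachable from In: {In, Core}.
Min-cut edges: In→B (11), Core→F (3); capacity 11 + 3 = 14.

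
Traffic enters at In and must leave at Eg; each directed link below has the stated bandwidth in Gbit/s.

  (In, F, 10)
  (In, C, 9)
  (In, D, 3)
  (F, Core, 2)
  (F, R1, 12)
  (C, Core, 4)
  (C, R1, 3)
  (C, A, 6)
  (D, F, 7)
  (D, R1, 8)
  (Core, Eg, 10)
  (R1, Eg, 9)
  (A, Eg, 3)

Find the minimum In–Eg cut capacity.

18

Augment In→F→Core→Eg: bottleneck 2, flow now 2.
Augment In→F→R1→Eg: bottleneck 8, flow now 10.
Augment In→C→Core→Eg: bottleneck 4, flow now 14.
Augment In→C→R1→Eg: bottleneck 1, flow now 15.
Augment In→C→A→Eg: bottleneck 3, flow now 18.
No augmenting path remains; maximum flow = 18.
By max-flow min-cut, the minimum cut capacity equals the max flow.
In the residual graph, reachable from In: {In, F, C, D, R1, A}.
Min-cut edges: F→Core (2), C→Core (4), R1→Eg (9), A→Eg (3); capacity 2 + 4 + 9 + 3 = 18.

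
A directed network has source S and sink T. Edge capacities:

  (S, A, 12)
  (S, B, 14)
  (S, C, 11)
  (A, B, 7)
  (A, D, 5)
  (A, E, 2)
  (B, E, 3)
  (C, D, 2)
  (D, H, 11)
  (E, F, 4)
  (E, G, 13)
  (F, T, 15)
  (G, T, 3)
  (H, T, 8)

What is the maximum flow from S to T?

Augment S→A→D→H→T: bottleneck 5, flow now 5.
Augment S→A→E→F→T: bottleneck 2, flow now 7.
Augment S→B→E→F→T: bottleneck 2, flow now 9.
Augment S→B→E→G→T: bottleneck 1, flow now 10.
Augment S→C→D→H→T: bottleneck 2, flow now 12.
No augmenting path remains; maximum flow = 12.
In the residual graph, reachable from S: {S, A, B, C}.
Min-cut edges: A→D (5), A→E (2), B→E (3), C→D (2); capacity 5 + 2 + 3 + 2 = 12.
This cut is saturated, so no flow can exceed 12.

12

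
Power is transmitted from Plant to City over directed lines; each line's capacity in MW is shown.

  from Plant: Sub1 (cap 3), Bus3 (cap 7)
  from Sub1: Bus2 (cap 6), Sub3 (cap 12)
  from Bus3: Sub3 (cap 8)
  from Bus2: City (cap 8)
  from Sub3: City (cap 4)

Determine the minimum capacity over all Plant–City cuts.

7

Augment Plant→Sub1→Bus2→City: bottleneck 3, flow now 3.
Augment Plant→Bus3→Sub3→City: bottleneck 4, flow now 7.
No augmenting path remains; maximum flow = 7.
By max-flow min-cut, the minimum cut capacity equals the max flow.
In the residual graph, reachable from Plant: {Plant, Bus3, Sub3}.
Min-cut edges: Plant→Sub1 (3), Sub3→City (4); capacity 3 + 4 = 7.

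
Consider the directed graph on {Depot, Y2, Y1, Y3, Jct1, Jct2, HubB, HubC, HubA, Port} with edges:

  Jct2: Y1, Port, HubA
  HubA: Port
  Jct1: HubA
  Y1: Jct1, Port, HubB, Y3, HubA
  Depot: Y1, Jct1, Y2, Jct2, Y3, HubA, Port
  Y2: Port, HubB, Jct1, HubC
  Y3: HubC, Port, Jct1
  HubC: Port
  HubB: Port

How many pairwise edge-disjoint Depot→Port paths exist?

6

Assign every edge capacity 1; by Menger, the answer equals the max flow.
Path Depot→Port (+1); total 1.
Path Depot→Y2→Port (+1); total 2.
Path Depot→Y1→Port (+1); total 3.
Path Depot→Y3→Port (+1); total 4.
Path Depot→Jct2→Port (+1); total 5.
Path Depot→HubA→Port (+1); total 6.
No residual Depot→Port path; max flow = 6.
Certifying cut of size 6: {Depot→Jct2, Depot→Port, Depot→Y1, Depot→Y2, Depot→Y3, HubA→Port}.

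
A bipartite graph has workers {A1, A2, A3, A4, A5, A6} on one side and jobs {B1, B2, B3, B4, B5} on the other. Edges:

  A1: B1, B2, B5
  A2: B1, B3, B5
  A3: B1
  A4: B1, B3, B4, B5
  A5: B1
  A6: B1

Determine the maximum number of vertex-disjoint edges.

Unit-capacity flow: source→left, listed edges, right→sink; max matching = max flow.
Augmenting path A1→B1 (+1); matched 1.
Augmenting path A2→B3 (+1); matched 2.
Augmenting path A4→B4 (+1); matched 3.
Augmenting path A3→B1→A1→B2 (+1); matched 4.
No augmenting path remains; maximum matching = 4.
König certificate: {A1, A2, A4, B1} is a vertex cover of size 4 (every listed pair touches it), so no matching can be larger.

4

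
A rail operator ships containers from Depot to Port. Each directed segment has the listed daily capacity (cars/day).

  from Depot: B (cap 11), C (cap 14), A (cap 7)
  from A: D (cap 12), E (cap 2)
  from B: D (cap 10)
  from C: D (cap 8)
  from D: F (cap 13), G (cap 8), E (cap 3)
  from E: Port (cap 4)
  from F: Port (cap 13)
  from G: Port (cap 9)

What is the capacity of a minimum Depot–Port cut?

Augment Depot→A→E→Port: bottleneck 2, flow now 2.
Augment Depot→A→D→E→Port: bottleneck 2, flow now 4.
Augment Depot→A→D→F→Port: bottleneck 3, flow now 7.
Augment Depot→B→D→F→Port: bottleneck 10, flow now 17.
Augment Depot→C→D→G→Port: bottleneck 8, flow now 25.
No augmenting path remains; maximum flow = 25.
By max-flow min-cut, the minimum cut capacity equals the max flow.
In the residual graph, reachable from Depot: {Depot, B, C}.
Min-cut edges: Depot→A (7), B→D (10), C→D (8); capacity 7 + 10 + 8 = 25.

25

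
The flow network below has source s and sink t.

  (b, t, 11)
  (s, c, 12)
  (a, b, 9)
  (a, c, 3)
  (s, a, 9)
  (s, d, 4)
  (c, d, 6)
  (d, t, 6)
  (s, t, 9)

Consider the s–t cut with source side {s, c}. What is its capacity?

Edges leaving {s, c}: s→a (9), s→d (4), s→t (9), c→d (6).
Cut capacity = 9 + 4 + 9 + 6 = 28.

28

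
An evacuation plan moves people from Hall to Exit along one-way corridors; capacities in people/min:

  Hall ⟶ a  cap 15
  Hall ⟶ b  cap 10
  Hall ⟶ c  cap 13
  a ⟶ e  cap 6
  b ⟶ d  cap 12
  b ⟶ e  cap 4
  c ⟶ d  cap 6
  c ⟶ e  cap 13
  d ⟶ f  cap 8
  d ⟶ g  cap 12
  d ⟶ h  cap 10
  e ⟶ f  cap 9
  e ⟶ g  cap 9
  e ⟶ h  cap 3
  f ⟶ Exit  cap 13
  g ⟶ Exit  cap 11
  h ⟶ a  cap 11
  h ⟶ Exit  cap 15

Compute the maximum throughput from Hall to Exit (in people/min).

29

Augment Hall→a→e→f→Exit: bottleneck 6, flow now 6.
Augment Hall→b→d→f→Exit: bottleneck 7, flow now 13.
Augment Hall→b→d→g→Exit: bottleneck 3, flow now 16.
Augment Hall→c→d→g→Exit: bottleneck 6, flow now 22.
Augment Hall→c→e→g→Exit: bottleneck 2, flow now 24.
Augment Hall→c→e→h→Exit: bottleneck 3, flow now 27.
Augment Hall→c→e→f→d→h→Exit: bottleneck 2, flow now 29. (uses reverse residual edge)
No augmenting path remains; maximum flow = 29.
In the residual graph, reachable from Hall: {Hall, a}.
Min-cut edges: Hall→b (10), Hall→c (13), a→e (6); capacity 10 + 13 + 6 = 29.
This cut is saturated, so no flow can exceed 29.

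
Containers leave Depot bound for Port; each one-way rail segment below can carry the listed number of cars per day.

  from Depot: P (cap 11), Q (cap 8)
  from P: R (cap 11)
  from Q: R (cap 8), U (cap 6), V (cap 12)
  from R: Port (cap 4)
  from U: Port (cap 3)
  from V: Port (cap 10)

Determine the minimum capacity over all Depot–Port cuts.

Augment Depot→P→R→Port: bottleneck 4, flow now 4.
Augment Depot→Q→U→Port: bottleneck 3, flow now 7.
Augment Depot→Q→V→Port: bottleneck 5, flow now 12.
No augmenting path remains; maximum flow = 12.
By max-flow min-cut, the minimum cut capacity equals the max flow.
In the residual graph, reachable from Depot: {Depot, P, R}.
Min-cut edges: Depot→Q (8), R→Port (4); capacity 8 + 4 = 12.

12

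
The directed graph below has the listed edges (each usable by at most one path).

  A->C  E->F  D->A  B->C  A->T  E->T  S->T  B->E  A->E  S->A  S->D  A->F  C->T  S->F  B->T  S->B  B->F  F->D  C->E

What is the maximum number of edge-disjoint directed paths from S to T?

Assign every edge capacity 1; by Menger, the answer equals the max flow.
Path S→T (+1); total 1.
Path S→A→T (+1); total 2.
Path S→B→T (+1); total 3.
Path S→D→A→C→T (+1); total 4.
No residual S→T path; max flow = 4.
Certifying cut of size 4: {D→A, S→A, S→B, S→T}.

4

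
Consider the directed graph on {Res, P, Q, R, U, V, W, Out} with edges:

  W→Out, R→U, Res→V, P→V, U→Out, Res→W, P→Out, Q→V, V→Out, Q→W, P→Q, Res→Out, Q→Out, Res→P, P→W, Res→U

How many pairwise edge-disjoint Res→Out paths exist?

5

Assign every edge capacity 1; by Menger, the answer equals the max flow.
Path Res→Out (+1); total 1.
Path Res→P→Out (+1); total 2.
Path Res→U→Out (+1); total 3.
Path Res→V→Out (+1); total 4.
Path Res→W→Out (+1); total 5.
No residual Res→Out path; max flow = 5.
Certifying cut of size 5: {Res→Out, Res→P, Res→U, Res→V, Res→W}.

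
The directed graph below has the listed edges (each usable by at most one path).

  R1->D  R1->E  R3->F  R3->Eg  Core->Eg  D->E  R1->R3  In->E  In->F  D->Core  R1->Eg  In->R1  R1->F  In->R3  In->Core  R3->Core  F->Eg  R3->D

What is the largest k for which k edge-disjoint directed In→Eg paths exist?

4

Assign every edge capacity 1; by Menger, the answer equals the max flow.
Path In→R3→Eg (+1); total 1.
Path In→R1→Eg (+1); total 2.
Path In→Core→Eg (+1); total 3.
Path In→F→Eg (+1); total 4.
No residual In→Eg path; max flow = 4.
Certifying cut of size 4: {In→Core, In→F, In→R1, In→R3}.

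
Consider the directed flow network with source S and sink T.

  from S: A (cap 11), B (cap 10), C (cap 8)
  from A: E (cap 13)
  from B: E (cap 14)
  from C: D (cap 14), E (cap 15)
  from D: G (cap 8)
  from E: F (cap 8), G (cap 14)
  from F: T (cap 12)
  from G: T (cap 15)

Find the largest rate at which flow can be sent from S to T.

23

Augment S→A→E→F→T: bottleneck 8, flow now 8.
Augment S→A→E→G→T: bottleneck 3, flow now 11.
Augment S→B→E→G→T: bottleneck 10, flow now 21.
Augment S→C→D→G→T: bottleneck 2, flow now 23.
No augmenting path remains; maximum flow = 23.
In the residual graph, reachable from S: {S, A, B, C, D, E, G}.
Min-cut edges: E→F (8), G→T (15); capacity 8 + 15 = 23.
This cut is saturated, so no flow can exceed 23.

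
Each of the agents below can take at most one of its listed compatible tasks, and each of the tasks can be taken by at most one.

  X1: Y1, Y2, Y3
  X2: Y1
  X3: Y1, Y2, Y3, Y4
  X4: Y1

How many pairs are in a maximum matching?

3

Unit-capacity flow: source→left, listed edges, right→sink; max matching = max flow.
Augmenting path X1→Y1 (+1); matched 1.
Augmenting path X3→Y2 (+1); matched 2.
Augmenting path X2→Y1→X1→Y3 (+1); matched 3.
No augmenting path remains; maximum matching = 3.
König certificate: {X1, X3, Y1} is a vertex cover of size 3 (every listed pair touches it), so no matching can be larger.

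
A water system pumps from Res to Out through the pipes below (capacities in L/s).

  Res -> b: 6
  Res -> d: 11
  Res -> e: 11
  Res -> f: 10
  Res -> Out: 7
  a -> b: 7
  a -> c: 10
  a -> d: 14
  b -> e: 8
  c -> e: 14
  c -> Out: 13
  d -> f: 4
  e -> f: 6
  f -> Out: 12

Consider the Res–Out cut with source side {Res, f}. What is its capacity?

47

Edges leaving {Res, f}: Res→b (6), Res→d (11), Res→e (11), Res→Out (7), f→Out (12).
Cut capacity = 6 + 11 + 11 + 7 + 12 = 47.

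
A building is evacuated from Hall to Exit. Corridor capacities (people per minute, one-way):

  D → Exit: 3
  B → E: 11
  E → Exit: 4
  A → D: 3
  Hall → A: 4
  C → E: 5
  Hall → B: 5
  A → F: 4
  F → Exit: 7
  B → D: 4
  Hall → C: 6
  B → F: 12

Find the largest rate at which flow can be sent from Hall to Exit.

Augment Hall→A→D→Exit: bottleneck 3, flow now 3.
Augment Hall→A→F→Exit: bottleneck 1, flow now 4.
Augment Hall→B→E→Exit: bottleneck 4, flow now 8.
Augment Hall→B→F→Exit: bottleneck 1, flow now 9.
Augment Hall→C→E→B→F→Exit: bottleneck 4, flow now 13. (uses reverse residual edge)
No augmenting path remains; maximum flow = 13.
In the residual graph, reachable from Hall: {Hall, C, E}.
Min-cut edges: Hall→A (4), Hall→B (5), E→Exit (4); capacity 4 + 5 + 4 = 13.
This cut is saturated, so no flow can exceed 13.

13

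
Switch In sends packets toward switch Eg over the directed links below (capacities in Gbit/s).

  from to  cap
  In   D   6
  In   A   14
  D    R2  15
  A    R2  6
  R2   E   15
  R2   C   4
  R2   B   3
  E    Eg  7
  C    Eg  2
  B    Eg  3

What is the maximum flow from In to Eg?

12

Augment In→D→R2→E→Eg: bottleneck 6, flow now 6.
Augment In→A→R2→E→Eg: bottleneck 1, flow now 7.
Augment In→A→R2→C→Eg: bottleneck 2, flow now 9.
Augment In→A→R2→B→Eg: bottleneck 3, flow now 12.
No augmenting path remains; maximum flow = 12.
In the residual graph, reachable from In: {In, A}.
Min-cut edges: In→D (6), A→R2 (6); capacity 6 + 6 = 12.
This cut is saturated, so no flow can exceed 12.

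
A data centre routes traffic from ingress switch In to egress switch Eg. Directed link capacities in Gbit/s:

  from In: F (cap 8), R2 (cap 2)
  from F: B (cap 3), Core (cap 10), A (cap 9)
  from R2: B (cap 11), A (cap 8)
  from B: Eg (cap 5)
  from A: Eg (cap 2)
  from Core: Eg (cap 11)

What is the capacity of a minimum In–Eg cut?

10

Augment In→F→B→Eg: bottleneck 3, flow now 3.
Augment In→F→A→Eg: bottleneck 2, flow now 5.
Augment In→F→Core→Eg: bottleneck 3, flow now 8.
Augment In→R2→B→Eg: bottleneck 2, flow now 10.
No augmenting path remains; maximum flow = 10.
By max-flow min-cut, the minimum cut capacity equals the max flow.
In the residual graph, reachable from In: {In}.
Min-cut edges: In→F (8), In→R2 (2); capacity 8 + 2 = 10.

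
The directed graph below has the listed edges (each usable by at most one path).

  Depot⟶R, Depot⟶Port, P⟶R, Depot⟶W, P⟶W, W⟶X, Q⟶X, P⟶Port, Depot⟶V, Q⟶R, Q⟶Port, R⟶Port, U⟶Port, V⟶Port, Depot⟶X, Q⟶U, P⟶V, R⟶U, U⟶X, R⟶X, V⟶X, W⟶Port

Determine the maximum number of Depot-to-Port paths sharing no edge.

Assign every edge capacity 1; by Menger, the answer equals the max flow.
Path Depot→Port (+1); total 1.
Path Depot→R→Port (+1); total 2.
Path Depot→V→Port (+1); total 3.
Path Depot→W→Port (+1); total 4.
No residual Depot→Port path; max flow = 4.
Certifying cut of size 4: {Depot→Port, Depot→R, Depot→V, Depot→W}.

4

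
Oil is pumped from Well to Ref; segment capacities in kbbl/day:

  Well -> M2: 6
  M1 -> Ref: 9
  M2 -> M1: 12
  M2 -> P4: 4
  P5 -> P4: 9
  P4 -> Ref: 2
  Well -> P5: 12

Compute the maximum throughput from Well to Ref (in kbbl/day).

Augment Well→M2→P4→Ref: bottleneck 2, flow now 2.
Augment Well→M2→M1→Ref: bottleneck 4, flow now 6.
Augment Well→P5→P4→M2→M1→Ref: bottleneck 2, flow now 8. (uses reverse residual edge)
No augmenting path remains; maximum flow = 8.
In the residual graph, reachable from Well: {Well, P5, P4}.
Min-cut edges: Well→M2 (6), P4→Ref (2); capacity 6 + 2 = 8.
This cut is saturated, so no flow can exceed 8.

8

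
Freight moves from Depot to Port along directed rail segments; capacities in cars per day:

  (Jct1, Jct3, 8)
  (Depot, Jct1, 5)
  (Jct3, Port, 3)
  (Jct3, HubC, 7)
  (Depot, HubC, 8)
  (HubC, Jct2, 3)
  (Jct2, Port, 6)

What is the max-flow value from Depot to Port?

Augment Depot→HubC→Jct2→Port: bottleneck 3, flow now 3.
Augment Depot→Jct1→Jct3→Port: bottleneck 3, flow now 6.
No augmenting path remains; maximum flow = 6.
In the residual graph, reachable from Depot: {Depot, HubC, Jct1, Jct3}.
Min-cut edges: HubC→Jct2 (3), Jct3→Port (3); capacity 3 + 3 = 6.
This cut is saturated, so no flow can exceed 6.

6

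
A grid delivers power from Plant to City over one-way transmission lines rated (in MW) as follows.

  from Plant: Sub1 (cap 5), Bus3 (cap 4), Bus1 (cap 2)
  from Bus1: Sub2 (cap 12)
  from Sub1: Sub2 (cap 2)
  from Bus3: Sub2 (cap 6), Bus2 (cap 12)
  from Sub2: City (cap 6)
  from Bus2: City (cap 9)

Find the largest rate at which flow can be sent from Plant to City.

Augment Plant→Bus1→Sub2→City: bottleneck 2, flow now 2.
Augment Plant→Sub1→Sub2→City: bottleneck 2, flow now 4.
Augment Plant→Bus3→Sub2→City: bottleneck 2, flow now 6.
Augment Plant→Bus3→Bus2→City: bottleneck 2, flow now 8.
No augmenting path remains; maximum flow = 8.
In the residual graph, reachable from Plant: {Plant, Sub1}.
Min-cut edges: Plant→Bus1 (2), Plant→Bus3 (4), Sub1→Sub2 (2); capacity 2 + 4 + 2 = 8.
This cut is saturated, so no flow can exceed 8.

8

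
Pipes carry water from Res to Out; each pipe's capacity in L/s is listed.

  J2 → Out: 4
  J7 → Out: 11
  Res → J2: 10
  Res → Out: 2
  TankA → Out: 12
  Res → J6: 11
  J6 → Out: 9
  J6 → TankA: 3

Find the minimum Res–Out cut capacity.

17

Augment Res→Out: bottleneck 2, flow now 2.
Augment Res→J2→Out: bottleneck 4, flow now 6.
Augment Res→J6→Out: bottleneck 9, flow now 15.
Augment Res→J6→TankA→Out: bottleneck 2, flow now 17.
No augmenting path remains; maximum flow = 17.
By max-flow min-cut, the minimum cut capacity equals the max flow.
In the residual graph, reachable from Res: {Res, J2}.
Min-cut edges: Res→J6 (11), Res→Out (2), J2→Out (4); capacity 11 + 2 + 4 = 17.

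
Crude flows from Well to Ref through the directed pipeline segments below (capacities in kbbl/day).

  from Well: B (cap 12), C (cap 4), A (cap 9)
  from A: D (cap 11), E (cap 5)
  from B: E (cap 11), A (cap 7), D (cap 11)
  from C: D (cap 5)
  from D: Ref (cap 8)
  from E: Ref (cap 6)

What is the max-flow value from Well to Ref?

14

Augment Well→A→D→Ref: bottleneck 8, flow now 8.
Augment Well→A→E→Ref: bottleneck 1, flow now 9.
Augment Well→B→E→Ref: bottleneck 5, flow now 14.
No augmenting path remains; maximum flow = 14.
In the residual graph, reachable from Well: {Well, A, B, C, D, E}.
Min-cut edges: D→Ref (8), E→Ref (6); capacity 8 + 6 = 14.
This cut is saturated, so no flow can exceed 14.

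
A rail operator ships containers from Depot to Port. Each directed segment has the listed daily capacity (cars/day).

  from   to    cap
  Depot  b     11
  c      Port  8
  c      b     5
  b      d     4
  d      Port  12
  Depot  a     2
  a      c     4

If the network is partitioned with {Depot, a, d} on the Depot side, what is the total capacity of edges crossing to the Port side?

27

Edges leaving {Depot, a, d}: Depot→b (11), a→c (4), d→Port (12).
Cut capacity = 11 + 4 + 12 = 27.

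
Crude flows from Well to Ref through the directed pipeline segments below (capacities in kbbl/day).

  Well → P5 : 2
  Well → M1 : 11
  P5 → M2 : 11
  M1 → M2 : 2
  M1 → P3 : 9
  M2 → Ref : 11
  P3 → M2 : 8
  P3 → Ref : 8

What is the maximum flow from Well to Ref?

13

Augment Well→P5→M2→Ref: bottleneck 2, flow now 2.
Augment Well→M1→M2→Ref: bottleneck 2, flow now 4.
Augment Well→M1→P3→Ref: bottleneck 8, flow now 12.
Augment Well→M1→P3→M2→Ref: bottleneck 1, flow now 13.
No augmenting path remains; maximum flow = 13.
In the residual graph, reachable from Well: {Well}.
Min-cut edges: Well→P5 (2), Well→M1 (11); capacity 2 + 11 = 13.
This cut is saturated, so no flow can exceed 13.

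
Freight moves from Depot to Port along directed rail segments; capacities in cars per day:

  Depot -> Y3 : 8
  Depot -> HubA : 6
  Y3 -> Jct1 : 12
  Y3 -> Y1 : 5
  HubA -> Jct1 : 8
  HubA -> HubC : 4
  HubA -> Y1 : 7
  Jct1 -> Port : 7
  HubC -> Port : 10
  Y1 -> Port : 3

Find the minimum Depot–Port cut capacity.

Augment Depot→Y3→Jct1→Port: bottleneck 7, flow now 7.
Augment Depot→Y3→Y1→Port: bottleneck 1, flow now 8.
Augment Depot→HubA→HubC→Port: bottleneck 4, flow now 12.
Augment Depot→HubA→Y1→Port: bottleneck 2, flow now 14.
No augmenting path remains; maximum flow = 14.
By max-flow min-cut, the minimum cut capacity equals the max flow.
In the residual graph, reachable from Depot: {Depot}.
Min-cut edges: Depot→Y3 (8), Depot→HubA (6); capacity 8 + 6 = 14.

14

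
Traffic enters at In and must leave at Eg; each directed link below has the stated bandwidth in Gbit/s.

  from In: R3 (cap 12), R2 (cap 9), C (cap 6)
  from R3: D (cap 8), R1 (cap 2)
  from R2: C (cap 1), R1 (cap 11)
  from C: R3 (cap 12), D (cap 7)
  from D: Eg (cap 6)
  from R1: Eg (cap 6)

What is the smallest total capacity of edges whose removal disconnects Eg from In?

Augment In→R3→D→Eg: bottleneck 6, flow now 6.
Augment In→R3→R1→Eg: bottleneck 2, flow now 8.
Augment In→R2→R1→Eg: bottleneck 4, flow now 12.
No augmenting path remains; maximum flow = 12.
By max-flow min-cut, the minimum cut capacity equals the max flow.
In the residual graph, reachable from In: {In, R3, R2, C, D, R1}.
Min-cut edges: D→Eg (6), R1→Eg (6); capacity 6 + 6 = 12.

12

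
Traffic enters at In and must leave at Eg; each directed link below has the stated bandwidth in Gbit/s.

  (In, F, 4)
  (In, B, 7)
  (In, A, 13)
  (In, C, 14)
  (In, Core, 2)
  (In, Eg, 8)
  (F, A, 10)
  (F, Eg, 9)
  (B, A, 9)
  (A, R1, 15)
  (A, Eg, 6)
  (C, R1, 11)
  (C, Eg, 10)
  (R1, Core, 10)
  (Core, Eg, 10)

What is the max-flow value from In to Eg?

38

Augment In→Eg: bottleneck 8, flow now 8.
Augment In→F→Eg: bottleneck 4, flow now 12.
Augment In→A→Eg: bottleneck 6, flow now 18.
Augment In→C→Eg: bottleneck 10, flow now 28.
Augment In→Core→Eg: bottleneck 2, flow now 30.
Augment In→A→R1→Core→Eg: bottleneck 7, flow now 37.
Augment In→C→R1→Core→Eg: bottleneck 1, flow now 38.
No augmenting path remains; maximum flow = 38.
In the residual graph, reachable from In: {In, B, A, C, R1, Core}.
Min-cut edges: In→F (4), In→Eg (8), A→Eg (6), C→Eg (10), Core→Eg (10); capacity 4 + 8 + 6 + 10 + 10 = 38.
This cut is saturated, so no flow can exceed 38.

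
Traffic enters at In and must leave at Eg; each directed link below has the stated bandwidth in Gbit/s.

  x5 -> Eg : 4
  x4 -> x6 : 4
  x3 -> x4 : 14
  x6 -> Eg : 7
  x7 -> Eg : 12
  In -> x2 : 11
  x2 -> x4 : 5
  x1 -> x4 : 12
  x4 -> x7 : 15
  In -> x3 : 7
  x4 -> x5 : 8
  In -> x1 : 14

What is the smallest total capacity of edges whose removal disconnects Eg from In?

Augment In→x1→x4→x5→Eg: bottleneck 4, flow now 4.
Augment In→x1→x4→x6→Eg: bottleneck 4, flow now 8.
Augment In→x1→x4→x7→Eg: bottleneck 4, flow now 12.
Augment In→x2→x4→x7→Eg: bottleneck 5, flow now 17.
Augment In→x3→x4→x7→Eg: bottleneck 3, flow now 20.
No augmenting path remains; maximum flow = 20.
By max-flow min-cut, the minimum cut capacity equals the max flow.
In the residual graph, reachable from In: {In, x1, x2, x3, x4, x5, x7}.
Min-cut edges: x4→x6 (4), x5→Eg (4), x7→Eg (12); capacity 4 + 4 + 12 = 20.

20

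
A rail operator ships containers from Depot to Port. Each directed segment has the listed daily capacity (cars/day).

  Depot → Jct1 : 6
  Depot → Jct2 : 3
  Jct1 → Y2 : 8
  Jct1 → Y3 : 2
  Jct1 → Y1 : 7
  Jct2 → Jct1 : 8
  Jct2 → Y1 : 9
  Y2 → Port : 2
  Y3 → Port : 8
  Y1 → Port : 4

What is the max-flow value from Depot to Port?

Augment Depot→Jct1→Y2→Port: bottleneck 2, flow now 2.
Augment Depot→Jct1→Y3→Port: bottleneck 2, flow now 4.
Augment Depot→Jct1→Y1→Port: bottleneck 2, flow now 6.
Augment Depot→Jct2→Y1→Port: bottleneck 2, flow now 8.
No augmenting path remains; maximum flow = 8.
In the residual graph, reachable from Depot: {Depot, Jct1, Jct2, Y2, Y1}.
Min-cut edges: Jct1→Y3 (2), Y2→Port (2), Y1→Port (4); capacity 2 + 2 + 4 = 8.
This cut is saturated, so no flow can exceed 8.

8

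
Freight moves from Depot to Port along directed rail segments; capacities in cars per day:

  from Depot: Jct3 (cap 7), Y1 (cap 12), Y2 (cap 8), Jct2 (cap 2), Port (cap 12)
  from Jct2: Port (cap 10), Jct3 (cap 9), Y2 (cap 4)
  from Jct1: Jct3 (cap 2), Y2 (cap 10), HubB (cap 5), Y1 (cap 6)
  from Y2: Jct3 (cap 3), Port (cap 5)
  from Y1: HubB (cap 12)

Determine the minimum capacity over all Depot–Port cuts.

Augment Depot→Port: bottleneck 12, flow now 12.
Augment Depot→Jct2→Port: bottleneck 2, flow now 14.
Augment Depot→Y2→Port: bottleneck 5, flow now 19.
No augmenting path remains; maximum flow = 19.
By max-flow min-cut, the minimum cut capacity equals the max flow.
In the residual graph, reachable from Depot: {Depot, Y2, Jct3, Y1, HubB}.
Min-cut edges: Depot→Jct2 (2), Depot→Port (12), Y2→Port (5); capacity 2 + 12 + 5 = 19.

19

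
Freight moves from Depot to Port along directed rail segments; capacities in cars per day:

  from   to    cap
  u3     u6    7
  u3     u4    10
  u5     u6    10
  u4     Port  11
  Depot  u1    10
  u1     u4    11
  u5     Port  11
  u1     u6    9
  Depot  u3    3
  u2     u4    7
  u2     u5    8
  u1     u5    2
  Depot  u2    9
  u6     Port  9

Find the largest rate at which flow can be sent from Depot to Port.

Augment Depot→u1→u4→Port: bottleneck 10, flow now 10.
Augment Depot→u2→u4→Port: bottleneck 1, flow now 11.
Augment Depot→u2→u5→Port: bottleneck 8, flow now 19.
Augment Depot→u3→u6→Port: bottleneck 3, flow now 22.
No augmenting path remains; maximum flow = 22.
In the residual graph, reachable from Depot: {Depot}.
Min-cut edges: Depot→u1 (10), Depot→u2 (9), Depot→u3 (3); capacity 10 + 9 + 3 = 22.
This cut is saturated, so no flow can exceed 22.

22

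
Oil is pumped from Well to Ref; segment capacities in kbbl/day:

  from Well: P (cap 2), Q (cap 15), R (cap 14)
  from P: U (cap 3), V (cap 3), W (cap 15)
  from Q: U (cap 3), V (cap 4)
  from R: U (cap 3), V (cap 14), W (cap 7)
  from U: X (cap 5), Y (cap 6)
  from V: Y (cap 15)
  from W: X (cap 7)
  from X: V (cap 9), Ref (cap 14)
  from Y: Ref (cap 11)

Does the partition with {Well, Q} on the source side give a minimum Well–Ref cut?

Yes — it is a minimum cut (capacity 23).

Given cut capacity: 2 + 14 + 3 + 4 = 23.
Augment Well→P→U→X→Ref: bottleneck 2, flow now 2.
Augment Well→Q→U→X→Ref: bottleneck 3, flow now 5.
Augment Well→Q→V→Y→Ref: bottleneck 4, flow now 9.
Augment Well→R→U→Y→Ref: bottleneck 3, flow now 12.
Augment Well→R→V→Y→Ref: bottleneck 4, flow now 16.
Augment Well→R→W→X→Ref: bottleneck 7, flow now 23.
No augmenting path remains; maximum flow = 23.
Cut capacity 23 equals the max flow, so it is a minimum cut.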